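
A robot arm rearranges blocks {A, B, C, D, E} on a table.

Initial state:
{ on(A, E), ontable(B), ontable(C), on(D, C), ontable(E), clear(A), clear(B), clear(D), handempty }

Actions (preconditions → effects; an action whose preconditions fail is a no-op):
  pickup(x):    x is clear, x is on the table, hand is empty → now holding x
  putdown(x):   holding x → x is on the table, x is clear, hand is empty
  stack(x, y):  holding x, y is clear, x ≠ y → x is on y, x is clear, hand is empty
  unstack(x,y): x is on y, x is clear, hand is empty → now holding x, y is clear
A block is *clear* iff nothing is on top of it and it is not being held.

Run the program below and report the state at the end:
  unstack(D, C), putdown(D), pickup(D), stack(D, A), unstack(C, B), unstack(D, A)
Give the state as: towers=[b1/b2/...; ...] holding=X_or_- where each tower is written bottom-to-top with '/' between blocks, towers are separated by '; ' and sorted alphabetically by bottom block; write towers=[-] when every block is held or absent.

step 1 (unstack(D, C)): towers=[B; C; E/A] holding=D
step 2 (putdown(D)): towers=[B; C; D; E/A] holding=-
step 3 (pickup(D)): towers=[B; C; E/A] holding=D
step 4 (stack(D, A)): towers=[B; C; E/A/D] holding=-
step 5 (unstack(C, B)) [no-op]: towers=[B; C; E/A/D] holding=-
step 6 (unstack(D, A)): towers=[B; C; E/A] holding=D

towers=[B; C; E/A] holding=D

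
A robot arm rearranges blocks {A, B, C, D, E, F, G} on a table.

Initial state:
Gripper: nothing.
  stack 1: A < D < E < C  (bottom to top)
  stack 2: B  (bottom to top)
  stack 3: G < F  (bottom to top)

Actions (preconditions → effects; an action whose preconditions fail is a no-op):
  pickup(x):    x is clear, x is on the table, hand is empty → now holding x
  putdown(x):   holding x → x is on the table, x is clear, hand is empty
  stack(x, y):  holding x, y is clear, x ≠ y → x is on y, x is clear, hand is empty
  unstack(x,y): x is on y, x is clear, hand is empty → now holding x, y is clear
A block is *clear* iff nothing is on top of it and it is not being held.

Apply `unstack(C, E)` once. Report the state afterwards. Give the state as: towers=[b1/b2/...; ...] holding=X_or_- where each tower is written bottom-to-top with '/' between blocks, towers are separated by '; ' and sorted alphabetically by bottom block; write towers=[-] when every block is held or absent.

before: towers=[A/D/E/C; B; G/F] holding=-
pre[unstack(C, E)]: on(C,E) yes, clear(C) yes, handempty yes
all met → apply unstack(C, E)
after:  towers=[A/D/E; B; G/F] holding=C

towers=[A/D/E; B; G/F] holding=C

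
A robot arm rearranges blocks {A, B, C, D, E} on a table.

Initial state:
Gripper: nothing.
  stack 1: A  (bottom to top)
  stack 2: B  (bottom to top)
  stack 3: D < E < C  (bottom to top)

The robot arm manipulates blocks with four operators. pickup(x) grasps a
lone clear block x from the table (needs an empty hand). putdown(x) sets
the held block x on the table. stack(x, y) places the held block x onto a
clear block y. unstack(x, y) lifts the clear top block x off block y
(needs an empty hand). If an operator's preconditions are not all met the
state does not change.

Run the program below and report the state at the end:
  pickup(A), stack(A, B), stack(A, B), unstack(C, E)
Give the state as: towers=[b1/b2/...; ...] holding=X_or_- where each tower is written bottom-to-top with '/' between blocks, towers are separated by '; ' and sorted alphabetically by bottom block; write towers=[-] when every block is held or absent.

step 1 (pickup(A)): towers=[B; D/E/C] holding=A
step 2 (stack(A, B)): towers=[B/A; D/E/C] holding=-
step 3 (stack(A, B)) [no-op]: towers=[B/A; D/E/C] holding=-
step 4 (unstack(C, E)): towers=[B/A; D/E] holding=C

towers=[B/A; D/E] holding=C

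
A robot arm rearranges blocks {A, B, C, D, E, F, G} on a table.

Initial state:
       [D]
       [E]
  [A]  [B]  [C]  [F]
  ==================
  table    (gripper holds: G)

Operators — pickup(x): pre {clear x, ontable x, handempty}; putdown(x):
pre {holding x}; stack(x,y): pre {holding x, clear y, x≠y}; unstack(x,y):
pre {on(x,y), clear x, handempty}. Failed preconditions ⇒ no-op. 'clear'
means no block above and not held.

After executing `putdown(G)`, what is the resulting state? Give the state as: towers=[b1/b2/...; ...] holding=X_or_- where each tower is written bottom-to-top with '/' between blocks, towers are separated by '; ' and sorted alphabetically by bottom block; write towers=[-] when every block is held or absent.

towers=[A; B/E/D; C; F; G] holding=-

before: towers=[A; B/E/D; C; F] holding=G
pre[putdown(G)]: holding(G) ok
all met → apply putdown(G)
after:  towers=[A; B/E/D; C; F; G] holding=-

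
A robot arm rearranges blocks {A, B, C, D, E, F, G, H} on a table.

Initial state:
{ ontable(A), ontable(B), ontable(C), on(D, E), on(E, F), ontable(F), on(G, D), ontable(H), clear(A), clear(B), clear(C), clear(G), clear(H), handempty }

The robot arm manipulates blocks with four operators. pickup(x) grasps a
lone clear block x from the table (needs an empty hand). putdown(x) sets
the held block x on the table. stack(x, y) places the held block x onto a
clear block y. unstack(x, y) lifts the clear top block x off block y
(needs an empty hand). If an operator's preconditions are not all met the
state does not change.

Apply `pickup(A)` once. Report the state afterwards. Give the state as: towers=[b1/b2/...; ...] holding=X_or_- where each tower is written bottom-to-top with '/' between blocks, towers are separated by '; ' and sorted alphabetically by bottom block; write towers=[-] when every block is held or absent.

before: towers=[A; B; C; F/E/D/G; H] holding=-
pre[pickup(A)]: clear(A) yes, ontable(A) yes, handempty yes
all met → apply pickup(A)
after:  towers=[B; C; F/E/D/G; H] holding=A

towers=[B; C; F/E/D/G; H] holding=A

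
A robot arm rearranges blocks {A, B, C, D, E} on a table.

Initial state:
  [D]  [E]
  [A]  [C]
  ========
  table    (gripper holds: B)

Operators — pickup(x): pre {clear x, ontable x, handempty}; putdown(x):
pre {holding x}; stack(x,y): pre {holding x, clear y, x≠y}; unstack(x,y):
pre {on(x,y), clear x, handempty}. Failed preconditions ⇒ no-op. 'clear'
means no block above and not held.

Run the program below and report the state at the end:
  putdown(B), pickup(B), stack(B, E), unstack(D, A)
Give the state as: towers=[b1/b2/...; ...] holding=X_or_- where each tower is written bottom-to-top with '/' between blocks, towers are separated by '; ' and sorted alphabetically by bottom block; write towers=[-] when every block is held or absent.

step 1 (putdown(B)): towers=[A/D; B; C/E] holding=-
step 2 (pickup(B)): towers=[A/D; C/E] holding=B
step 3 (stack(B, E)): towers=[A/D; C/E/B] holding=-
step 4 (unstack(D, A)): towers=[A; C/E/B] holding=D

towers=[A; C/E/B] holding=D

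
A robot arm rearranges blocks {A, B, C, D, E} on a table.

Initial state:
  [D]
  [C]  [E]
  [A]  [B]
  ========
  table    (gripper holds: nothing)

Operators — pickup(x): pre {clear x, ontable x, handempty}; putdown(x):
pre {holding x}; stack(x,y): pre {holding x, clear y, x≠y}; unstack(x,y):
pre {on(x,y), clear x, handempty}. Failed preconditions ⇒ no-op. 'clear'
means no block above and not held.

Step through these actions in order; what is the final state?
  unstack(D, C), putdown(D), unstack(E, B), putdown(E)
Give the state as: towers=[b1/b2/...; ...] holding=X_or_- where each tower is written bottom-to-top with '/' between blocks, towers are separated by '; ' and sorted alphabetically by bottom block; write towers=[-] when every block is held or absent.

towers=[A/C; B; D; E] holding=-

step 1 (unstack(D, C)): towers=[A/C; B/E] holding=D
step 2 (putdown(D)): towers=[A/C; B/E; D] holding=-
step 3 (unstack(E, B)): towers=[A/C; B; D] holding=E
step 4 (putdown(E)): towers=[A/C; B; D; E] holding=-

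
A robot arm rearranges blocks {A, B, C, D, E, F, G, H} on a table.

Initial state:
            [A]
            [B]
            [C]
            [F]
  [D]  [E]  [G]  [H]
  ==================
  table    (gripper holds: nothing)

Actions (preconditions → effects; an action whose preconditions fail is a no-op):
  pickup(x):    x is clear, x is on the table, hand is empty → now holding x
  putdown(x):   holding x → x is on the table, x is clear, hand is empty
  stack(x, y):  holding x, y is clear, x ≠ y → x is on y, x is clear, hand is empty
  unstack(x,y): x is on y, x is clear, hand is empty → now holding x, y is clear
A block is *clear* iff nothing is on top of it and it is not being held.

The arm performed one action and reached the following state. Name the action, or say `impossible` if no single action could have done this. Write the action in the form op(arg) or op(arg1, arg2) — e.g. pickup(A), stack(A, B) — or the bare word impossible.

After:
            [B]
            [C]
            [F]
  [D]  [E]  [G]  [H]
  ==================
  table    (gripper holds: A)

unstack(A, B)

target: towers=[D; E; G/F/C/B; H] holding=A
     unstack(A, B) → towers=[D; E; G/F/C/B; H] holding=A  ← match
         pickup(E) → towers=[D; G/F/C/B/A; H] holding=E
         pickup(H) → towers=[D; E; G/F/C/B/A] holding=H
         pickup(D) → towers=[E; G/F/C/B/A; H] holding=D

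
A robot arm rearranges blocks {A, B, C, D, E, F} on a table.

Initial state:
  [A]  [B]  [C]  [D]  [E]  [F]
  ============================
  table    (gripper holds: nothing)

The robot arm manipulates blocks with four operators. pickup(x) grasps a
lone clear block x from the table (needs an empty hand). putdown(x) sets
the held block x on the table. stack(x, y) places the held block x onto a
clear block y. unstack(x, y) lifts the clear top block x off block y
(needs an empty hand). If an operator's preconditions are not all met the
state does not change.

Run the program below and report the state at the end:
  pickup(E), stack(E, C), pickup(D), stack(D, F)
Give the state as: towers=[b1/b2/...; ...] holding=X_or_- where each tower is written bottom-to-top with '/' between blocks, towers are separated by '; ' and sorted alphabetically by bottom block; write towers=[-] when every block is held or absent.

towers=[A; B; C/E; F/D] holding=-

step 1 (pickup(E)): towers=[A; B; C; D; F] holding=E
step 2 (stack(E, C)): towers=[A; B; C/E; D; F] holding=-
step 3 (pickup(D)): towers=[A; B; C/E; F] holding=D
step 4 (stack(D, F)): towers=[A; B; C/E; F/D] holding=-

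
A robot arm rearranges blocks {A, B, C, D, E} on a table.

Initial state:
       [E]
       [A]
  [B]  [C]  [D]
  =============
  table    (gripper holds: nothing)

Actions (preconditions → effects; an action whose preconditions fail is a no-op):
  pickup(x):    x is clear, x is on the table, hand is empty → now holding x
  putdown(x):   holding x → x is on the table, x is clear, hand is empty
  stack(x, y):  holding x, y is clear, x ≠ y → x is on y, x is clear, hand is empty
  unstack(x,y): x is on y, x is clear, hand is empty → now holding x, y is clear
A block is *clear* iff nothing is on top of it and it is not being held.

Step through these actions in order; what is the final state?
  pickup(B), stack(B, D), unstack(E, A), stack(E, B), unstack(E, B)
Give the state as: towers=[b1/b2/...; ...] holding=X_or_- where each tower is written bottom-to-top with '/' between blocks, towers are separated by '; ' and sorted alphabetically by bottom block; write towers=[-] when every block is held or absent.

step 1 (pickup(B)): towers=[C/A/E; D] holding=B
step 2 (stack(B, D)): towers=[C/A/E; D/B] holding=-
step 3 (unstack(E, A)): towers=[C/A; D/B] holding=E
step 4 (stack(E, B)): towers=[C/A; D/B/E] holding=-
step 5 (unstack(E, B)): towers=[C/A; D/B] holding=E

towers=[C/A; D/B] holding=E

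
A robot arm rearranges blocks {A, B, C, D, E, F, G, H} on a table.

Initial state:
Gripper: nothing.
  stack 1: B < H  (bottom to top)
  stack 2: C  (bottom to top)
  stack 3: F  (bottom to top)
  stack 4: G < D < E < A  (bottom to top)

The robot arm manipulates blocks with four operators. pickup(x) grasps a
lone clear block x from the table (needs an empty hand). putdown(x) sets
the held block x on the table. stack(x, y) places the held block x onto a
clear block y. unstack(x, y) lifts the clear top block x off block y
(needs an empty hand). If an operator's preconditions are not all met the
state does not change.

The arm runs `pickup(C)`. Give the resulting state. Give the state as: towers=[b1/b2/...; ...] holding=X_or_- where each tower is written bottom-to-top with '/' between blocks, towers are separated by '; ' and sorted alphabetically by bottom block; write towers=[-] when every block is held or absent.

before: towers=[B/H; C; F; G/D/E/A] holding=-
pre[pickup(C)]: clear(C) ✓, ontable(C) ✓, handempty ✓
all met → apply pickup(C)
after:  towers=[B/H; F; G/D/E/A] holding=C

towers=[B/H; F; G/D/E/A] holding=C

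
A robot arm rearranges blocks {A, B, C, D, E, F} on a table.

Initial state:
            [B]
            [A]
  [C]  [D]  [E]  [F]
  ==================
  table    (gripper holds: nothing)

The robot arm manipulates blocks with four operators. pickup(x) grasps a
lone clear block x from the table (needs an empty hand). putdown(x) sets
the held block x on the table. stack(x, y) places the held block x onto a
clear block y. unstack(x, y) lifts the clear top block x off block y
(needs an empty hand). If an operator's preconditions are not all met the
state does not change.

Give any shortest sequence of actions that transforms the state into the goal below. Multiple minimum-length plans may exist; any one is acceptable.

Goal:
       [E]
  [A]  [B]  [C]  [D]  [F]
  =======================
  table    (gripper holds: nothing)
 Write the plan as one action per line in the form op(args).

step 1 (unstack(B, A)): towers=[C; D; E/A; F] holding=B
step 2 (putdown(B)): towers=[B; C; D; E/A; F] holding=-
step 3 (unstack(A, E)): towers=[B; C; D; E; F] holding=A
step 4 (putdown(A)): towers=[A; B; C; D; E; F] holding=-
step 5 (pickup(E)): towers=[A; B; C; D; F] holding=E
step 6 (stack(E, B)): towers=[A; B/E; C; D; F] holding=-
goal check: towers=[A; B/E; C; D; F] holding=- — reached (length 6, optimal by BFS)

unstack(B, A)
putdown(B)
unstack(A, E)
putdown(A)
pickup(E)
stack(E, B)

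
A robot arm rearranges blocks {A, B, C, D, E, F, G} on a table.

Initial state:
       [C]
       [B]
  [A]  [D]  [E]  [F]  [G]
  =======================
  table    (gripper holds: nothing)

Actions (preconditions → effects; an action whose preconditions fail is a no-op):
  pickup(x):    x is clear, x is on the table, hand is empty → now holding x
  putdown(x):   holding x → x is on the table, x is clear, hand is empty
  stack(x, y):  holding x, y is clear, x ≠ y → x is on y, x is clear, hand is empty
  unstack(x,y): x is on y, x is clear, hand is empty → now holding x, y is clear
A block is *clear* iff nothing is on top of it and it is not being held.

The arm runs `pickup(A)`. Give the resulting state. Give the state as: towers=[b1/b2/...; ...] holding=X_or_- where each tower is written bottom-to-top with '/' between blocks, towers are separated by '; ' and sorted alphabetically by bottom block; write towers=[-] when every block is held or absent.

before: towers=[A; D/B/C; E; F; G] holding=-
pre[pickup(A)]: clear(A) ok, ontable(A) ok, handempty ok
all met → apply pickup(A)
after:  towers=[D/B/C; E; F; G] holding=A

towers=[D/B/C; E; F; G] holding=A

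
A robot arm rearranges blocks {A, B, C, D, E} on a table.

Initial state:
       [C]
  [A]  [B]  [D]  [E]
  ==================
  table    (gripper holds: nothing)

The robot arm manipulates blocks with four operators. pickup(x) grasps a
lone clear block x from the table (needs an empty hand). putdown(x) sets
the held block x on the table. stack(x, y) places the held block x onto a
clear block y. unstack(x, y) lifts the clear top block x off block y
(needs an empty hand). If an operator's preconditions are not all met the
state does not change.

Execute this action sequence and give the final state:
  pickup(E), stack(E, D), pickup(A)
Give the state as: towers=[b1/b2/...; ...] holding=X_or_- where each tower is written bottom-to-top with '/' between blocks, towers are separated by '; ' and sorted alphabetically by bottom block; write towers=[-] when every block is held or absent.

towers=[B/C; D/E] holding=A

step 1 (pickup(E)): towers=[A; B/C; D] holding=E
step 2 (stack(E, D)): towers=[A; B/C; D/E] holding=-
step 3 (pickup(A)): towers=[B/C; D/E] holding=A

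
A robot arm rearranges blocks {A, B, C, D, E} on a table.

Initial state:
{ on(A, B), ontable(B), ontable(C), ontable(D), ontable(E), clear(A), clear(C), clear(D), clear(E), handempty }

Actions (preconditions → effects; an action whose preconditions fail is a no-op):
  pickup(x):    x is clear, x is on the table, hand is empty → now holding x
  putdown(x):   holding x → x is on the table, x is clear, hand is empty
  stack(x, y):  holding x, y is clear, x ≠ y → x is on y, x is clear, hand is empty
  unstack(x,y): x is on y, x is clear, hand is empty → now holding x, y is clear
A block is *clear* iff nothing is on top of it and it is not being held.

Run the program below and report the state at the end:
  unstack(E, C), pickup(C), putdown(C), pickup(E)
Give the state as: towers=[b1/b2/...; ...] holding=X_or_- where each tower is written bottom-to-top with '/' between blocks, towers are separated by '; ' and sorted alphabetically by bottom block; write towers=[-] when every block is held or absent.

towers=[B/A; C; D] holding=E

step 1 (unstack(E, C)) [no-op]: towers=[B/A; C; D; E] holding=-
step 2 (pickup(C)): towers=[B/A; D; E] holding=C
step 3 (putdown(C)): towers=[B/A; C; D; E] holding=-
step 4 (pickup(E)): towers=[B/A; C; D] holding=E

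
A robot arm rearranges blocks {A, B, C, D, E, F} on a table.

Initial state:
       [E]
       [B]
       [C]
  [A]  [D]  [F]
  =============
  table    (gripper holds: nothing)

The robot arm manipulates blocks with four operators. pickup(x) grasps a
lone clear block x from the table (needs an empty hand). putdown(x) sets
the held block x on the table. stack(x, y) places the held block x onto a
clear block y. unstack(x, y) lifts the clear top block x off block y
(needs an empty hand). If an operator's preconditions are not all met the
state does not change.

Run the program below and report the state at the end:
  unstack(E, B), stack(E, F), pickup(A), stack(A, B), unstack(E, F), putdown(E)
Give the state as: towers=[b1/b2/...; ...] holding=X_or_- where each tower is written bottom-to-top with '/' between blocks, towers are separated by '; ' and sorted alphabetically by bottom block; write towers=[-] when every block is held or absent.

towers=[D/C/B/A; E; F] holding=-

step 1 (unstack(E, B)): towers=[A; D/C/B; F] holding=E
step 2 (stack(E, F)): towers=[A; D/C/B; F/E] holding=-
step 3 (pickup(A)): towers=[D/C/B; F/E] holding=A
step 4 (stack(A, B)): towers=[D/C/B/A; F/E] holding=-
step 5 (unstack(E, F)): towers=[D/C/B/A; F] holding=E
step 6 (putdown(E)): towers=[D/C/B/A; E; F] holding=-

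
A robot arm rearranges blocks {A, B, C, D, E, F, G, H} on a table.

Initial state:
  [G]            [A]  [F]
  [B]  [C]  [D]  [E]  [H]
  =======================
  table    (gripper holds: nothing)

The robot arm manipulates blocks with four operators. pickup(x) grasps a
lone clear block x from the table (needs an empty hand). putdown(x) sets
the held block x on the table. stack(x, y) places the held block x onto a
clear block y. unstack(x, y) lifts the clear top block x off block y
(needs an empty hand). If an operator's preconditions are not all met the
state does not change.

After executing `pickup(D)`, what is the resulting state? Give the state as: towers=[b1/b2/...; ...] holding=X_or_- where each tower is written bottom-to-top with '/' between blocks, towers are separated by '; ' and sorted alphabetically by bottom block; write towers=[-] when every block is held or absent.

towers=[B/G; C; E/A; H/F] holding=D

before: towers=[B/G; C; D; E/A; H/F] holding=-
pre[pickup(D)]: clear(D) ok, ontable(D) ok, handempty ok
all met → apply pickup(D)
after:  towers=[B/G; C; E/A; H/F] holding=D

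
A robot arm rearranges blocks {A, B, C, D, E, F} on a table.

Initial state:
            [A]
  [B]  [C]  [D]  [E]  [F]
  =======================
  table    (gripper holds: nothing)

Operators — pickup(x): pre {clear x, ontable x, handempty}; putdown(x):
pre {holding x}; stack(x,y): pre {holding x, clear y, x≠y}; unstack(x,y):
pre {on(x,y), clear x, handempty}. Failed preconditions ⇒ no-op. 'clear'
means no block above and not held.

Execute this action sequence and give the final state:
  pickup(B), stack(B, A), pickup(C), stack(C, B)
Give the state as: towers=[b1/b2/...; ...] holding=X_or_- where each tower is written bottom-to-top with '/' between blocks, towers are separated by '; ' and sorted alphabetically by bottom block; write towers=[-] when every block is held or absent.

towers=[D/A/B/C; E; F] holding=-

step 1 (pickup(B)): towers=[C; D/A; E; F] holding=B
step 2 (stack(B, A)): towers=[C; D/A/B; E; F] holding=-
step 3 (pickup(C)): towers=[D/A/B; E; F] holding=C
step 4 (stack(C, B)): towers=[D/A/B/C; E; F] holding=-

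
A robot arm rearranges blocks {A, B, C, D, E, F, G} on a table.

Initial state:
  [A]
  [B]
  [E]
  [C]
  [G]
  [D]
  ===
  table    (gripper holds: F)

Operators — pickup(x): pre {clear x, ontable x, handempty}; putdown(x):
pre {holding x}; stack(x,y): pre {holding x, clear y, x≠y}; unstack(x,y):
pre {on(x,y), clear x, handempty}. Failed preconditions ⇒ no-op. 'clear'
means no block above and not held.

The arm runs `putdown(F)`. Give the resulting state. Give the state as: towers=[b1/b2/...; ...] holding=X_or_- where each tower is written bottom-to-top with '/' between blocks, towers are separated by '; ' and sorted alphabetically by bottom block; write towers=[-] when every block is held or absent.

towers=[D/G/C/E/B/A; F] holding=-

before: towers=[D/G/C/E/B/A] holding=F
pre[putdown(F)]: holding(F) ok
all met → apply putdown(F)
after:  towers=[D/G/C/E/B/A; F] holding=-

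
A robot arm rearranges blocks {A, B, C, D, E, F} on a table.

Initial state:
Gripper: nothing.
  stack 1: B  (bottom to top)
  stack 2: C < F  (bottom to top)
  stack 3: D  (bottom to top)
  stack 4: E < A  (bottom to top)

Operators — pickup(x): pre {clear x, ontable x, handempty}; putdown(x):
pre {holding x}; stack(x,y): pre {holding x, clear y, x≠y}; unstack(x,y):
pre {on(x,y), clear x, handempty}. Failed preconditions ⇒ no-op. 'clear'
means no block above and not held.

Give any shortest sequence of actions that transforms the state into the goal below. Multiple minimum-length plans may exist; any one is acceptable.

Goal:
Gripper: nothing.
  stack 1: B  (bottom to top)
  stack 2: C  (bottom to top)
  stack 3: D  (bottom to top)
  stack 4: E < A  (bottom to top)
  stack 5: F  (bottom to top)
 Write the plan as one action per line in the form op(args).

step 1 (unstack(F, C)): towers=[B; C; D; E/A] holding=F
step 2 (putdown(F)): towers=[B; C; D; E/A; F] holding=-
goal check: towers=[B; C; D; E/A; F] holding=- — reached (length 2, optimal by BFS)

unstack(F, C)
putdown(F)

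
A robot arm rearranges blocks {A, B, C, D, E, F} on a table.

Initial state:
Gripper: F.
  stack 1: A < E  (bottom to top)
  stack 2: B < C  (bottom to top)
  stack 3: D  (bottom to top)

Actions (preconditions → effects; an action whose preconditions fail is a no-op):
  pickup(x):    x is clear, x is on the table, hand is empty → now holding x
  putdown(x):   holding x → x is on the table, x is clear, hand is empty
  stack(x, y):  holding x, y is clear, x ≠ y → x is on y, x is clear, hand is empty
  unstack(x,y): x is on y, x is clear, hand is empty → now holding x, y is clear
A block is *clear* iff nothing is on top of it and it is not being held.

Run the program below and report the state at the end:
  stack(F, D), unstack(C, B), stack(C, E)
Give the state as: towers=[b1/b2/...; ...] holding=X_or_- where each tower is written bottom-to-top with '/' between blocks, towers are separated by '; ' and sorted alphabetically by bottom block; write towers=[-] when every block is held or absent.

step 1 (stack(F, D)): towers=[A/E; B/C; D/F] holding=-
step 2 (unstack(C, B)): towers=[A/E; B; D/F] holding=C
step 3 (stack(C, E)): towers=[A/E/C; B; D/F] holding=-

towers=[A/E/C; B; D/F] holding=-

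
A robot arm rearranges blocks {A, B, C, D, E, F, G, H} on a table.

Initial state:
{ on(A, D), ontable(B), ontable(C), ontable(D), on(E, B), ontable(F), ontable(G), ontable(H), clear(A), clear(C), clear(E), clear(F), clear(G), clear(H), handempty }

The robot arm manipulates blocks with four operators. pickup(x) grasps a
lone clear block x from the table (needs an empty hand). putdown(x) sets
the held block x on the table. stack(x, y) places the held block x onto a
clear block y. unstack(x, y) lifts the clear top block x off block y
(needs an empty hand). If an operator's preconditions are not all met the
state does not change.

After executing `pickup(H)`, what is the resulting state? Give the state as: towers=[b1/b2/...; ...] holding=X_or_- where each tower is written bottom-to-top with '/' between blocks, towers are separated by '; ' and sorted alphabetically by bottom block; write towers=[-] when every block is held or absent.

before: towers=[B/E; C; D/A; F; G; H] holding=-
pre[pickup(H)]: clear(H) yes, ontable(H) yes, handempty yes
all met → apply pickup(H)
after:  towers=[B/E; C; D/A; F; G] holding=H

towers=[B/E; C; D/A; F; G] holding=H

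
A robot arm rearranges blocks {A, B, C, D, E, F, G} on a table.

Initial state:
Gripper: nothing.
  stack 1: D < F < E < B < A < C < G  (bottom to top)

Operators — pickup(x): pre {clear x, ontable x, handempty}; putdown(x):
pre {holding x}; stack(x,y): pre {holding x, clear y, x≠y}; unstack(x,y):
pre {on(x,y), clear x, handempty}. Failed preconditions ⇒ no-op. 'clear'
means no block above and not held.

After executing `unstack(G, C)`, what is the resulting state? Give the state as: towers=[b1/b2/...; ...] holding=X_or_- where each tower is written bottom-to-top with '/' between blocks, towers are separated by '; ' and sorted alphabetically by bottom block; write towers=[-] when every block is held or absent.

towers=[D/F/E/B/A/C] holding=G

before: towers=[D/F/E/B/A/C/G] holding=-
pre[unstack(G, C)]: on(G,C) yes, clear(G) yes, handempty yes
all met → apply unstack(G, C)
after:  towers=[D/F/E/B/A/C] holding=G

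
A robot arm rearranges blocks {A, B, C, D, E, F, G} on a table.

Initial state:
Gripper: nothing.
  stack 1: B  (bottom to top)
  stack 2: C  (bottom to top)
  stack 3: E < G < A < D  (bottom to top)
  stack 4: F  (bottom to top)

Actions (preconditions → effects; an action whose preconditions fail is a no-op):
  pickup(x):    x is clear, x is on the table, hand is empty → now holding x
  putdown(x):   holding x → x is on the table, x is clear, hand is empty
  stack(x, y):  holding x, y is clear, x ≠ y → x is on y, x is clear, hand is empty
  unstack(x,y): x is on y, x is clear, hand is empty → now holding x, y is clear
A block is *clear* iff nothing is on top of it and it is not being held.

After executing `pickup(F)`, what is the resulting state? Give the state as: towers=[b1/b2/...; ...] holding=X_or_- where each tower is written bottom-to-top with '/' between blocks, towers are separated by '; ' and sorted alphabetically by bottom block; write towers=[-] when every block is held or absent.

before: towers=[B; C; E/G/A/D; F] holding=-
pre[pickup(F)]: clear(F) ok, ontable(F) ok, handempty ok
all met → apply pickup(F)
after:  towers=[B; C; E/G/A/D] holding=F

towers=[B; C; E/G/A/D] holding=F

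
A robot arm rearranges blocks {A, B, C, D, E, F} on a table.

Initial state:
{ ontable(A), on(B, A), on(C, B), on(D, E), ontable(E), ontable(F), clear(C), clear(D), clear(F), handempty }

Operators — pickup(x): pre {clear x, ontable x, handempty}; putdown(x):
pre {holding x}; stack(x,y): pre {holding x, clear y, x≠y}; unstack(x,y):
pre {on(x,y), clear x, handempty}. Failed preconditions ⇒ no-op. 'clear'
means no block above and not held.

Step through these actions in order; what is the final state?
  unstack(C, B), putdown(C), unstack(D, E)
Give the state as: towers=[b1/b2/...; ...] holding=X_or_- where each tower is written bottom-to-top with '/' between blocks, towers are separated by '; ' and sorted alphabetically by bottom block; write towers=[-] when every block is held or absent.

step 1 (unstack(C, B)): towers=[A/B; E/D; F] holding=C
step 2 (putdown(C)): towers=[A/B; C; E/D; F] holding=-
step 3 (unstack(D, E)): towers=[A/B; C; E; F] holding=D

towers=[A/B; C; E; F] holding=D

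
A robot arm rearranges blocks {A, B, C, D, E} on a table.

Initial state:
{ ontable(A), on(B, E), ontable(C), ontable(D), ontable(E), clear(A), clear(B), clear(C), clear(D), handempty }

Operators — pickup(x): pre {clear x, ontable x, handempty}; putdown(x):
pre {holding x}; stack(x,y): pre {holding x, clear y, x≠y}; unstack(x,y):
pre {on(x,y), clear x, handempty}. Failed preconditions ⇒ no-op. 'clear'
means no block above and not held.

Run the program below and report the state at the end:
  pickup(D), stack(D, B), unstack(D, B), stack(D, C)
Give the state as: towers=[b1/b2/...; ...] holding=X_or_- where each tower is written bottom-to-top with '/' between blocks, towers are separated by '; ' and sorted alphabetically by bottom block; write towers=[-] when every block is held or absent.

towers=[A; C/D; E/B] holding=-

step 1 (pickup(D)): towers=[A; C; E/B] holding=D
step 2 (stack(D, B)): towers=[A; C; E/B/D] holding=-
step 3 (unstack(D, B)): towers=[A; C; E/B] holding=D
step 4 (stack(D, C)): towers=[A; C/D; E/B] holding=-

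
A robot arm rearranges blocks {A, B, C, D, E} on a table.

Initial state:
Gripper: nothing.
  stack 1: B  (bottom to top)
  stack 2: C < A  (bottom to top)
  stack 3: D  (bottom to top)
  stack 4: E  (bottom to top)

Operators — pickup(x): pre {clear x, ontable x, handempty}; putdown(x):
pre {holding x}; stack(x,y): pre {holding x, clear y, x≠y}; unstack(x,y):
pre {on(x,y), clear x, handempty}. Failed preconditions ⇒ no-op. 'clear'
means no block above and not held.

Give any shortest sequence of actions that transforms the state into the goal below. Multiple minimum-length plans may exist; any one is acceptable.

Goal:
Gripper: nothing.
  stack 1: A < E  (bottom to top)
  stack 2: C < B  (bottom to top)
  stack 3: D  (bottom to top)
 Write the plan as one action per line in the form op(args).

unstack(A, C)
putdown(A)
pickup(B)
stack(B, C)
pickup(E)
stack(E, A)

step 1 (unstack(A, C)): towers=[B; C; D; E] holding=A
step 2 (putdown(A)): towers=[A; B; C; D; E] holding=-
step 3 (pickup(B)): towers=[A; C; D; E] holding=B
step 4 (stack(B, C)): towers=[A; C/B; D; E] holding=-
step 5 (pickup(E)): towers=[A; C/B; D] holding=E
step 6 (stack(E, A)): towers=[A/E; C/B; D] holding=-
goal check: towers=[A/E; C/B; D] holding=- — reached (length 6, optimal by BFS)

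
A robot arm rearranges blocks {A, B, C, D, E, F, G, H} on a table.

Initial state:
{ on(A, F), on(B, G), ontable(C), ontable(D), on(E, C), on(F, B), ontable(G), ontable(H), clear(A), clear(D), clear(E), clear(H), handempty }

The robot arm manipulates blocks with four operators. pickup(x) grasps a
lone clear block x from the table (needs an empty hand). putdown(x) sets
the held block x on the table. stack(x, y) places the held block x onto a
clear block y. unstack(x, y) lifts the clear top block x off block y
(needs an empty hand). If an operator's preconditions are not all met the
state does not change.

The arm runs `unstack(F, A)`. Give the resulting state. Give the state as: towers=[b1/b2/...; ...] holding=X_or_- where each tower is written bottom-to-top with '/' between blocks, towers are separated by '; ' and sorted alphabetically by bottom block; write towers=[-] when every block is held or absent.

before: towers=[C/E; D; G/B/F/A; H] holding=-
pre[unstack(F, A)]: on(F,A) no, clear(F) no, handempty yes
on(F,A), clear(F) unmet → unstack(F, A) is a no-op
after:  towers=[C/E; D; G/B/F/A; H] holding=-

towers=[C/E; D; G/B/F/A; H] holding=-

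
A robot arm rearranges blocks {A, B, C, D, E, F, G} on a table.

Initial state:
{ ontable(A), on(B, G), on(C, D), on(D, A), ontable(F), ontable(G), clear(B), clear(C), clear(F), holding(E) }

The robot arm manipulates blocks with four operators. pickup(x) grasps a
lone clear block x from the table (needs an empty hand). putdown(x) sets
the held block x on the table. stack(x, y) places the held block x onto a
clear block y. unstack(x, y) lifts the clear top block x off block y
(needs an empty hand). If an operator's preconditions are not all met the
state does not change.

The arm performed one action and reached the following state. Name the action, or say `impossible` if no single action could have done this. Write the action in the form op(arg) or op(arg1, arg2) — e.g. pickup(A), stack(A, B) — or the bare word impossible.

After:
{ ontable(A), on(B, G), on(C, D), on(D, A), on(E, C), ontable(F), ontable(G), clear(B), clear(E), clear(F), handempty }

stack(E, C)

target: towers=[A/D/C/E; F; G/B] holding=-
        putdown(E) → towers=[A/D/C; E; F; G/B] holding=-
       stack(E, B) → towers=[A/D/C; F; G/B/E] holding=-
       stack(E, F) → towers=[A/D/C; F/E; G/B] holding=-
       stack(E, C) → towers=[A/D/C/E; F; G/B] holding=-  ← match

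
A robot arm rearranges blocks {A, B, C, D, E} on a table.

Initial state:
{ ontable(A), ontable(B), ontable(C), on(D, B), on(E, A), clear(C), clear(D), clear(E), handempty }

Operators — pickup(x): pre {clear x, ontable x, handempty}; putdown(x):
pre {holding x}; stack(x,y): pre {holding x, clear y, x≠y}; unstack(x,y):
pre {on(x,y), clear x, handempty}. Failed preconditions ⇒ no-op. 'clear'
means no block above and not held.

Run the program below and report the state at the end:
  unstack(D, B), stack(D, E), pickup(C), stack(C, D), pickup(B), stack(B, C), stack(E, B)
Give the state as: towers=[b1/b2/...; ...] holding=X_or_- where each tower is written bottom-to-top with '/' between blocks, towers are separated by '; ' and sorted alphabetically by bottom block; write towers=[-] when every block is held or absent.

step 1 (unstack(D, B)): towers=[A/E; B; C] holding=D
step 2 (stack(D, E)): towers=[A/E/D; B; C] holding=-
step 3 (pickup(C)): towers=[A/E/D; B] holding=C
step 4 (stack(C, D)): towers=[A/E/D/C; B] holding=-
step 5 (pickup(B)): towers=[A/E/D/C] holding=B
step 6 (stack(B, C)): towers=[A/E/D/C/B] holding=-
step 7 (stack(E, B)) [no-op]: towers=[A/E/D/C/B] holding=-

towers=[A/E/D/C/B] holding=-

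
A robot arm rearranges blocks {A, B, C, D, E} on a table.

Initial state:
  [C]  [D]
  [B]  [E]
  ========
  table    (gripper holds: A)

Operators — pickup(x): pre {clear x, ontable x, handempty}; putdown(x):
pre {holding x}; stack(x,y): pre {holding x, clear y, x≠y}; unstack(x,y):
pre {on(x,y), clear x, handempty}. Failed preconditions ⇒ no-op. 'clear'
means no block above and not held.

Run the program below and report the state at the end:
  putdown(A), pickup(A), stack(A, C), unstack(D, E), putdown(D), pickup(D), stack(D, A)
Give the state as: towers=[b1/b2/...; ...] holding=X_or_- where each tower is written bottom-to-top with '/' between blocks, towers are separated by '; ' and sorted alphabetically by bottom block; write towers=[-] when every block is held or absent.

towers=[B/C/A/D; E] holding=-

step 1 (putdown(A)): towers=[A; B/C; E/D] holding=-
step 2 (pickup(A)): towers=[B/C; E/D] holding=A
step 3 (stack(A, C)): towers=[B/C/A; E/D] holding=-
step 4 (unstack(D, E)): towers=[B/C/A; E] holding=D
step 5 (putdown(D)): towers=[B/C/A; D; E] holding=-
step 6 (pickup(D)): towers=[B/C/A; E] holding=D
step 7 (stack(D, A)): towers=[B/C/A/D; E] holding=-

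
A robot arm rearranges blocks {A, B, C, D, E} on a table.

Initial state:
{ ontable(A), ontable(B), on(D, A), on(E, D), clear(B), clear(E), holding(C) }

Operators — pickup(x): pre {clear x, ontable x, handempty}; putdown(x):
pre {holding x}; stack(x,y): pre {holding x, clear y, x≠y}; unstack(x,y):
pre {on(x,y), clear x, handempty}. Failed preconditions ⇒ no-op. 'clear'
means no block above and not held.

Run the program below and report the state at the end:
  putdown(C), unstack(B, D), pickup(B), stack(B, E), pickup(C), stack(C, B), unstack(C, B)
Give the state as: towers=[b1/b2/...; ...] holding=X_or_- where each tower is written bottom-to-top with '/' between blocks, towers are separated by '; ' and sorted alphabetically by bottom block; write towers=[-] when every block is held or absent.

towers=[A/D/E/B] holding=C

step 1 (putdown(C)): towers=[A/D/E; B; C] holding=-
step 2 (unstack(B, D)) [no-op]: towers=[A/D/E; B; C] holding=-
step 3 (pickup(B)): towers=[A/D/E; C] holding=B
step 4 (stack(B, E)): towers=[A/D/E/B; C] holding=-
step 5 (pickup(C)): towers=[A/D/E/B] holding=C
step 6 (stack(C, B)): towers=[A/D/E/B/C] holding=-
step 7 (unstack(C, B)): towers=[A/D/E/B] holding=C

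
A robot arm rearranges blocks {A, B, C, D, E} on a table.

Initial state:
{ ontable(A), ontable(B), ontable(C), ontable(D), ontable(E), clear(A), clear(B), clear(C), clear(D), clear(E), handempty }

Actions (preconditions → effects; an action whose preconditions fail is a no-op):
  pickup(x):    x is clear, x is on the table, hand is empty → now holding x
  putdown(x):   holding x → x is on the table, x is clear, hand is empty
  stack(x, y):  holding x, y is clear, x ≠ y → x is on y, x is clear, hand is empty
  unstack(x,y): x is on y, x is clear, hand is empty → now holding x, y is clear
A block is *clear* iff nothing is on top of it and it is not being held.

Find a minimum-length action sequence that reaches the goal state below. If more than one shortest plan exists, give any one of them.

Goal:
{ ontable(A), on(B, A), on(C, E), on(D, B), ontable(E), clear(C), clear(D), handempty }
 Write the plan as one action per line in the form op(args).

pickup(B)
stack(B, A)
pickup(D)
stack(D, B)
pickup(C)
stack(C, E)

step 1 (pickup(B)): towers=[A; C; D; E] holding=B
step 2 (stack(B, A)): towers=[A/B; C; D; E] holding=-
step 3 (pickup(D)): towers=[A/B; C; E] holding=D
step 4 (stack(D, B)): towers=[A/B/D; C; E] holding=-
step 5 (pickup(C)): towers=[A/B/D; E] holding=C
step 6 (stack(C, E)): towers=[A/B/D; E/C] holding=-
goal check: towers=[A/B/D; E/C] holding=- — reached (length 6, optimal by BFS)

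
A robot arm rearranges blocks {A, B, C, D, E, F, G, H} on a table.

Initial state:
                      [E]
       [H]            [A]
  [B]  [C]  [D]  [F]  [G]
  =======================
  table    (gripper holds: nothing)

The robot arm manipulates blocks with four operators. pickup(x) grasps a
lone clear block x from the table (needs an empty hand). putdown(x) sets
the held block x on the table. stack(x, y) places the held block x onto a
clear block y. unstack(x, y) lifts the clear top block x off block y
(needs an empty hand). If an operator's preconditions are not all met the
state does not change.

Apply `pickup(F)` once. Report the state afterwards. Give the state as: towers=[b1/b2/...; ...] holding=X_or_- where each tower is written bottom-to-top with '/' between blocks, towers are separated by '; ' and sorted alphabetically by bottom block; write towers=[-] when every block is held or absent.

before: towers=[B; C/H; D; F; G/A/E] holding=-
pre[pickup(F)]: clear(F) ✓, ontable(F) ✓, handempty ✓
all met → apply pickup(F)
after:  towers=[B; C/H; D; G/A/E] holding=F

towers=[B; C/H; D; G/A/E] holding=F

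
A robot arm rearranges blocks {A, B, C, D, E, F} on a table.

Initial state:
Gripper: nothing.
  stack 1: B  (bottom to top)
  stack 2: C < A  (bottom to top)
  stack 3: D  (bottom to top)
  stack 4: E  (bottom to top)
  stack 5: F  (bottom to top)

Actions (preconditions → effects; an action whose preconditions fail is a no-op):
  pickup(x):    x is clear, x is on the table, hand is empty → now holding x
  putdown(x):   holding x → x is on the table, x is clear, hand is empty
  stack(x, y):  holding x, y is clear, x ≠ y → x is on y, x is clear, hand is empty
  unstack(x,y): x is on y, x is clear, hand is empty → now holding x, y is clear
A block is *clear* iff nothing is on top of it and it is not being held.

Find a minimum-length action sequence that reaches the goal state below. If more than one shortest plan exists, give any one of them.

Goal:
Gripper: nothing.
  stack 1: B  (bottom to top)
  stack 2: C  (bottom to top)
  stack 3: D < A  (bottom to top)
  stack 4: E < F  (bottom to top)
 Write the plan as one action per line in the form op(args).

pickup(F)
stack(F, E)
unstack(A, C)
stack(A, D)

step 1 (pickup(F)): towers=[B; C/A; D; E] holding=F
step 2 (stack(F, E)): towers=[B; C/A; D; E/F] holding=-
step 3 (unstack(A, C)): towers=[B; C; D; E/F] holding=A
step 4 (stack(A, D)): towers=[B; C; D/A; E/F] holding=-
goal check: towers=[B; C; D/A; E/F] holding=- — reached (length 4, optimal by BFS)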